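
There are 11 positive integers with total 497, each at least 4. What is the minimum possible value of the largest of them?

The average is 497/11 > 45, so not all 11 can be 45 or less; the largest is ≥ 46.
Taking 9 copies of 45 and 2 copies of 46 gives exactly 497, so 46 is attained.

46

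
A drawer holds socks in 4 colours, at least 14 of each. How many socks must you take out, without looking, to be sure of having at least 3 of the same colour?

You could draw 2 of every colour without reaching 3 of any — 8 in all.
One more forces 3 of some colour, so 8 + 1 = 9.

9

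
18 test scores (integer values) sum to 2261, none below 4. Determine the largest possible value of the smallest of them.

125

The 18 values sum to 2261, so their minimum is at most ⌊2261/18⌋ = 125.
Taking 7 copies of 125 and 11 copies of 126 gives exactly 2261, so 125 is attained.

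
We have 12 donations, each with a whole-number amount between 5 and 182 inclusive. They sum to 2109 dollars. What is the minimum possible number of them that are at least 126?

Suppose at most 12 − j of them reach 126; then j values are ≤ 125 and the rest ≤ 182.
The total is then ≤ 125·j + 182·(12 − j) = 2184 − 57j. For this to be ≥ 2109 we need j ≤ 1, so at least 12 − 1 = 11 must reach 126.
Exactly 11 works: 11 values at 182 and 1 at 125 total 2127; lower one of the high values by 18 (still ≥ 126) to hit 2109.

11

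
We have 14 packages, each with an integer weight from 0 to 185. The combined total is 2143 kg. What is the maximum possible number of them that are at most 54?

Suppose k of them are at most 54. Those contribute at most 54 each and the rest at most 185 each.
So the total is at most 54k + 185(14 − k) = 2590 − 131k. This must still be ≥ 2143, so k ≤ 3.
k = 3 is achieved by 3 values at 54 and 11 at 185, total 2197; lower one of the 185's by 54 (still > 54) to reach 2143.

3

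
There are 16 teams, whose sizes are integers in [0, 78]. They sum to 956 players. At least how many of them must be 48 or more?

Each value short of 48 is at most 47, costing at least 78 − 47 = 31 against the maximum total of 1248.
We can afford to lose at most 1248 − 956 = 292, so at most ⌊292/31⌋ = 9 fall short, and at least 7 are ≥ 48.
Exactly 7 works: 7 values at 78 and 9 at 47 total 969; lower one of the high values by 13 (still ≥ 48) to hit 956.

7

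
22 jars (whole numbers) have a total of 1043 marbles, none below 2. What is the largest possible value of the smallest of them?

The average is 1043/22 < 48, so some value is ≤ 47.
Equality holds with 13 values of 47 and 9 values of 48.

47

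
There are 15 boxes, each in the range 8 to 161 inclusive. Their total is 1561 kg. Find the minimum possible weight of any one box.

To make one box as small as possible, make the other 14 as large as possible.
The other 14 can take up 14 × 161 = 2254 ≥ 1561 − 8, so one box can sit at its floor of 8.
Achievable: one at 8 and the other 14 totalling 1553, which fits since 14 × 8 ≤ 1553 ≤ 14 × 161.

8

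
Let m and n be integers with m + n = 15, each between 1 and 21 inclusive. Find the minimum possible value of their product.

Since m + n is fixed, pushing one of them to its bound minimizes the product.
The extreme feasible split is m = 1, n = 14, giving mn = 14.

14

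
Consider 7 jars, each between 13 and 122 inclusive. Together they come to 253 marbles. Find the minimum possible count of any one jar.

To make one jar as small as possible, make the other 6 as large as possible.
The other 6 can take up 6 × 122 = 732 ≥ 253 − 13, so one jar can sit at its floor of 13.
Achievable: one at 13 and the other 6 totalling 240, which fits since 6 × 13 ≤ 240 ≤ 6 × 122.

13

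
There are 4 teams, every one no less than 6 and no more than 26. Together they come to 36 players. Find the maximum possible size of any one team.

Maximizing one value means minimizing the remaining 3.
The other 3 contribute at least 3 × 6 = 18, leaving at most 36 − 18 = 18.
Since 18 ≤ 26, this is achievable: one at 18 and 3 at 6.

18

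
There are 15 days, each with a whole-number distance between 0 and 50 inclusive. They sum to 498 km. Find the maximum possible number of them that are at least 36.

13

With k values at 36 or above and the rest at least 0, the sum is at least 0 + 36k.
Since the sum is 498, we need 36k ≤ 498, i.e. k ≤ 13.
k = 13 is achieved by 13 values at 36 and 2 at 0, total 468; add 30 to one value (staying below 36) to reach 498.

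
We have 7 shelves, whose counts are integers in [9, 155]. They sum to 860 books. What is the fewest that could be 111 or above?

If only k of them are at least 111, the other 7 − k are at most 110, so the total is at most k·155 + (7 − k)·110.
This must reach 860, so k·155 + (7 − k)·110 ≥ 860, giving k ≥ 2.
Exactly 2 works: 2 values at 155 and 5 at 110 total 860.

2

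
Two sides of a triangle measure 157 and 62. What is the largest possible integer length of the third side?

The third side must be less than 157 + 62 = 219.
The largest integer below 219 is 218.

218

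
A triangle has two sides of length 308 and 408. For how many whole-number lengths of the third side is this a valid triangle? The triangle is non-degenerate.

615

The triangle inequality gives |308 − 408| < c < 308 + 408, i.e. 100 < c < 716.
So c can be any integer from 101 to 715: 615 values.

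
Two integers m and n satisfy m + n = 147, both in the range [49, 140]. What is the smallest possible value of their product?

Since m + n is fixed, pushing one of them to its bound minimizes the product.
The extreme feasible split is m = 49, n = 98, giving mn = 4802.

4802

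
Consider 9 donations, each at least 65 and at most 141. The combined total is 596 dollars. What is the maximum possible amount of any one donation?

Maximizing one value means minimizing the remaining 8.
The other 8 contribute at least 8 × 65 = 520, leaving at most 596 − 520 = 76.
Since 76 ≤ 141, this is achievable: one at 76 and 8 at 65.

76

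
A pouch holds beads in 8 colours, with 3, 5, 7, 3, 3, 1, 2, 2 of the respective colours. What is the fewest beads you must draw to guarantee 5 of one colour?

23

In the worst case you take as many as possible of each colour without reaching 5: 3 + 4 + 4 + 3 + 3 + 1 + 2 + 2 = 22.
The next one must give 5 of some colour, so 22 + 1 = 23.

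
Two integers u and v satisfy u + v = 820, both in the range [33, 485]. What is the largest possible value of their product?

For a fixed sum, the product uv is largest when u and v are as close as possible.
Taking u = 410 and v = 410 (both in [33, 485]) gives uv = 168100.

168100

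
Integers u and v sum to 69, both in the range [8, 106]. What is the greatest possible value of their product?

uv = u(69 − u) is maximized when u is as near 69/2 as the bounds allow.
Taking u = 34 and v = 35 (both in [8, 106]) gives uv = 1190.

1190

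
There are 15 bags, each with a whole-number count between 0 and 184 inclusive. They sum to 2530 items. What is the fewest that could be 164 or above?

5

Each value short of 164 is at most 163, costing at least 184 − 163 = 21 against the maximum total of 2760.
We can afford to lose at most 2760 − 2530 = 230, so at most ⌊230/21⌋ = 10 fall short, and at least 5 are ≥ 164.
Exactly 5 works: 5 values at 184 and 10 at 163 total 2550; lower one of the high values by 20 (still ≥ 164) to hit 2530.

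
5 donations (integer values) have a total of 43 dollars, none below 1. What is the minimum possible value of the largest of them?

9

The average is 43/5 > 8, so not all 5 can be 8 or less; the largest is ≥ 9.
Achievable: 3 of them at 9 and 2 at 8 total 43.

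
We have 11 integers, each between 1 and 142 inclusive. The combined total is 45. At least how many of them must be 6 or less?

6

Let j be the number exceeding 6. Then the total is ≥ 7·j + 1·(11 − j) = 11 + 6j.
So 6j ≤ 34 and j ≤ 5; hence at least 11 − 5 = 6 are ≤ 6.
Exactly 6 works: 6 values at 1 and 5 at 7 total 41; raise one of the low values by 4 (still ≤ 6) to hit 45.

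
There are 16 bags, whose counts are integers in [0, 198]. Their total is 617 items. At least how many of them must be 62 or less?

Let j be the number exceeding 62. Then the total is ≥ 63·j + 0·(16 − j) = 0 + 63j.
So 63j ≤ 617 and j ≤ 9; hence at least 16 − 9 = 7 are ≤ 62.
Exactly 7 works: 7 values at 0 and 9 at 63 total 567; raise one of the low values by 50 (still ≤ 62) to hit 617.

7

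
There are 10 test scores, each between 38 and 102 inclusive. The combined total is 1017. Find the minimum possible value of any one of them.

99

To make one score as small as possible, make the other 9 as large as possible.
The other 9 contribute at most 9 × 102 = 918, leaving at least 1017 − 918 = 99.
Since 99 ≥ 38, this is achievable: one at 99 and 9 at 102.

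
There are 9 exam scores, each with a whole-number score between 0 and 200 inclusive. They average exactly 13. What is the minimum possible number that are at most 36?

6

The total is 9 × 13 = 117.
Let j be the number exceeding 36. Then the total is ≥ 37·j + 0·(9 − j) = 0 + 37j.
So 37j ≤ 117 and j ≤ 3; hence at least 9 − 3 = 6 are ≤ 36.
Exactly 6 works: 6 values at 0 and 3 at 37 total 111; raise one of the low values by 6 (still ≤ 36) to hit 117.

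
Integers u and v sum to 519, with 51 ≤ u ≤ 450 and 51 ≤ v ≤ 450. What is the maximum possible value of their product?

67340

With u + v fixed, uv peaks when the two are closest together.
Taking u = 259 and v = 260 (both in [51, 450]) gives uv = 67340.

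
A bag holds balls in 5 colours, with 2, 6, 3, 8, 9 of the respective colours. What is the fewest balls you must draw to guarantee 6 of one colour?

21

In the worst case you take as many as possible of each colour without reaching 6: 2 + 5 + 3 + 5 + 5 = 20.
The next one must give 6 of some colour, so 20 + 1 = 21.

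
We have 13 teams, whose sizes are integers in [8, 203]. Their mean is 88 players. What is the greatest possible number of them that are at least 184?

5

The total is 13 × 88 = 1144.
Suppose k of them are at least 184. Those contribute at least 184 each and the other 13 − k at least 8 each.
So the total is at least 184k + 8(13 − k) = 104 + 176k. This must be ≤ 1144, giving k ≤ 5.
k = 5 is achieved by 5 values at 184 and 8 at 8, total 984; add 160 to one value (staying below 184) to reach 1144.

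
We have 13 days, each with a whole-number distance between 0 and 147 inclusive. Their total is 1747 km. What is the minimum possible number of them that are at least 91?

11

If only k of them are at least 91, the other 13 − k are at most 90, so the total is at most k·147 + (13 − k)·90.
This must reach 1747, so k·147 + (13 − k)·90 ≥ 1747, giving k ≥ 11.
Exactly 11 works: 11 values at 147 and 2 at 90 total 1797; lower one of the high values by 50 (still ≥ 91) to hit 1747.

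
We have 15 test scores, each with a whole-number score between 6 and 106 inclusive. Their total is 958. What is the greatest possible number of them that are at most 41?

9

Each value at 41 or below falls at least 106 − 41 = 65 short of the ceiling 106.
The ceiling total is 15 × 106 = 1590, and we need 958, so at most ⌊(1590 − 958)/65⌋ = 9 can be that low.
k = 9 is achieved by 9 values at 41 and 6 at 106, total 1005; lower one of the 106's by 47 (still > 41) to reach 958.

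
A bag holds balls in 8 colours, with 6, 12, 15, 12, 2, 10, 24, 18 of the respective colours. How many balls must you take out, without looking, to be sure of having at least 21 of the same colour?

96

In the worst case you take as many as possible of each colour without reaching 21: 6 + 12 + 15 + 12 + 2 + 10 + 20 + 18 = 95.
The next one must give 21 of some colour, so 95 + 1 = 96.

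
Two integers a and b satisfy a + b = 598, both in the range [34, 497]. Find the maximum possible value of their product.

With a + b fixed, ab peaks when the two are closest together.
Taking a = 299 and b = 299 (both in [34, 497]) gives ab = 89401.

89401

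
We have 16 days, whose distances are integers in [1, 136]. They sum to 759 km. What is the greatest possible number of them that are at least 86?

8

Suppose k of them are at least 86. Those contribute at least 86 each and the other 16 − k at least 1 each.
So the total is at least 86k + 1(16 − k) = 16 + 85k. This must be ≤ 759, giving k ≤ 8.
k = 8 is achieved by 8 values at 86 and 8 at 1, total 696; add 63 to one value (staying below 86) to reach 759.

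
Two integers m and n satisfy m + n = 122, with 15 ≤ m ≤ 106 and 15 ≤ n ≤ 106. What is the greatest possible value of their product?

3721

With m + n fixed, mn peaks when the two are closest together.
Taking m = 61 and n = 61 (both in [15, 106]) gives mn = 3721.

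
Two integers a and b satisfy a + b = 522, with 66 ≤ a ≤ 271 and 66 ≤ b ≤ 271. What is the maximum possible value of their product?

68121

With a + b fixed, ab peaks when the two are closest together.
Taking a = 261 and b = 261 (both in [66, 271]) gives ab = 68121.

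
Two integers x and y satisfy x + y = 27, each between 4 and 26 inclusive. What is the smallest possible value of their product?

92

Since x + y is fixed, pushing one of them to its bound minimizes the product.
The extreme feasible split is x = 4, y = 23, giving xy = 92.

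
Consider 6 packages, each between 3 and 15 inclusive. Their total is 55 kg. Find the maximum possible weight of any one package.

15

Maximizing one value means minimizing the remaining 5.
The other 5 contribute at least 5 × 3 = 15, leaving at most 55 − 15 = 40.
But each package is capped at 15, so the maximum is 15.
Achievable: one at 15 and the other 5 totalling 40, which fits since 5 × 3 ≤ 40 ≤ 5 × 15.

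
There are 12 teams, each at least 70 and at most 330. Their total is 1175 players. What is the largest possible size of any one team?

Maximizing one value means minimizing the remaining 11.
The other 11 contribute at least 11 × 70 = 770, leaving at most 1175 − 770 = 405.
But each team is capped at 330, so the maximum is 330.
Achievable: one at 330 and the other 11 totalling 845, which fits since 11 × 70 ≤ 845 ≤ 11 × 330.

330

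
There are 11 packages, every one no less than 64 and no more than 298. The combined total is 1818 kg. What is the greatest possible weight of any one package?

298

Maximizing one value means minimizing the remaining 10.
The other 10 contribute at least 10 × 64 = 640, leaving at most 1818 − 640 = 1178.
But each package is capped at 298, so the maximum is 298.
Achievable: one at 298 and the other 10 totalling 1520, which fits since 10 × 64 ≤ 1520 ≤ 10 × 298.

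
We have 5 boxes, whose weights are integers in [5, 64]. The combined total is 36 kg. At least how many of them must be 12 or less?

Let j be the number exceeding 12. Then the total is ≥ 13·j + 5·(5 − j) = 25 + 8j.
So 8j ≤ 11 and j ≤ 1; hence at least 5 − 1 = 4 are ≤ 12.
Exactly 4 works: 4 values at 5 and 1 at 13 total 33; raise one of the low values by 3 (still ≤ 12) to hit 36.

4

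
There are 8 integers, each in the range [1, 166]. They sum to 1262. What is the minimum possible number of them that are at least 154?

3

Each value short of 154 is at most 153, costing at least 166 − 153 = 13 against the maximum total of 1328.
We can afford to lose at most 1328 − 1262 = 66, so at most ⌊66/13⌋ = 5 fall short, and at least 3 are ≥ 154.
Exactly 3 works: 3 values at 166 and 5 at 153 total 1263; lower one of the high values by 1 (still ≥ 154) to hit 1262.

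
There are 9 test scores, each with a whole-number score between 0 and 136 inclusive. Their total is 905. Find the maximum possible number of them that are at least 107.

Suppose k of them are at least 107. Those contribute at least 107 each and the other 9 − k at least 0 each.
So the total is at least 107k + 0(9 − k) = 0 + 107k. This must be ≤ 905, giving k ≤ 8.
k = 8 is achieved by 8 values at 107 and 1 at 0, total 856; add 49 to one value (staying below 107) to reach 905.

8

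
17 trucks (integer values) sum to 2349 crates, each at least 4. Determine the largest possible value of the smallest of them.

The average is 2349/17 < 139, so some value is ≤ 138.
Equality holds with 14 values of 138 and 3 values of 139.

138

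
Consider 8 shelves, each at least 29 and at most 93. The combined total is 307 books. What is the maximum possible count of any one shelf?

Maximizing one value means minimizing the remaining 7.
The other 7 contribute at least 7 × 29 = 203, leaving at most 307 − 203 = 104.
But each shelf is capped at 93, so the maximum is 93.
Achievable: one at 93 and the other 7 totalling 214, which fits since 7 × 29 ≤ 214 ≤ 7 × 93.

93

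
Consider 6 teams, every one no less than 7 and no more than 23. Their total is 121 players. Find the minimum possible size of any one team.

7

Minimizing one value means maximizing the remaining 5.
The other 5 can take up 5 × 23 = 115 ≥ 121 − 7, so one team can sit at its floor of 7.
Achievable: one at 7 and the other 5 totalling 114, which fits since 5 × 7 ≤ 114 ≤ 5 × 23.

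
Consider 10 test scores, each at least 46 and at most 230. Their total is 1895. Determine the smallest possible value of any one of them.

Minimizing one value means maximizing the remaining 9.
The other 9 can take up 9 × 230 = 2070 ≥ 1895 − 46, so one score can sit at its floor of 46.
Achievable: one at 46 and the other 9 totalling 1849, which fits since 9 × 46 ≤ 1849 ≤ 9 × 230.

46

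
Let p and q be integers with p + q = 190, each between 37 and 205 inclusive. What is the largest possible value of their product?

With p + q fixed, pq peaks when the two are closest together.
Taking p = 95 and q = 95 (both in [37, 205]) gives pq = 9025.

9025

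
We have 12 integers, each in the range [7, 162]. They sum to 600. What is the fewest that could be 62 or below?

If only k of them are at most 62, the other 12 − k are at least 63, so the total is at least (12 − k)·63 + k·7.
This is ≤ 600, so (12 − k)·63 + 7k ≤ 600, which gives k ≥ 3.
Exactly 3 works: 3 values at 7 and 9 at 63 total 588; raise one of the low values by 12 (still ≤ 62) to hit 600.

3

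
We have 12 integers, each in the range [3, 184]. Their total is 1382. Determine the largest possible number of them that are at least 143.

9

With k values at 143 or above and the rest at least 3, the sum is at least 36 + 140k.
Since the sum is 1382, we need 140k ≤ 1346, i.e. k ≤ 9.
k = 9 is achieved by 9 values at 143 and 3 at 3, total 1296; add 86 to one value (staying below 143) to reach 1382.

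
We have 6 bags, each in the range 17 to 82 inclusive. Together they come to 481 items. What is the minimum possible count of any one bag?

71

To make one bag as small as possible, make the other 5 as large as possible.
The other 5 contribute at most 5 × 82 = 410, leaving at least 481 − 410 = 71.
Since 71 ≥ 17, this is achievable: one at 71 and 5 at 82.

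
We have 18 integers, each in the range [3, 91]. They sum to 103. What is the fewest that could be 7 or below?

9

Each value above 7 is at least 8, contributing at least 8 − 3 = 5 above the floor 3.
The sum exceeds the floor total 54 by 49, so at most ⌊49/5⌋ = 9 exceed 7, and at least 9 are ≤ 7.
Exactly 9 works: 9 values at 3 and 9 at 8 total 99; raise one of the low values by 4 (still ≤ 7) to hit 103.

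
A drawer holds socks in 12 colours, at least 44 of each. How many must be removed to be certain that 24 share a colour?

277

In the worst case you draw 23 of each of the 12 colours: 12 × 23 = 276.
One more forces 24 of some colour, so 276 + 1 = 277.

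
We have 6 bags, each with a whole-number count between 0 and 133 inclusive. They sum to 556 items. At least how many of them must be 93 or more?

1

Suppose at most 6 − j of them reach 93; then j values are ≤ 92 and the rest ≤ 133.
The total is then ≤ 92·j + 133·(6 − j) = 798 − 41j. For this to be ≥ 556 we need j ≤ 5, so at least 6 − 5 = 1 must reach 93.
Exactly 1 works: 1 value at 133 and 5 at 92 total 593; lower one of the high values by 37 (still ≥ 93) to hit 556.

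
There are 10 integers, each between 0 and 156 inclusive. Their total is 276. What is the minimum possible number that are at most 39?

Each value above 39 is at least 40, contributing at least 40 − 0 = 40 above the floor 0.
The sum exceeds the floor total 0 by 276, so at most ⌊276/40⌋ = 6 exceed 39, and at least 4 are ≤ 39.
Exactly 4 works: 4 values at 0 and 6 at 40 total 240; raise one of the low values by 36 (still ≤ 39) to hit 276.

4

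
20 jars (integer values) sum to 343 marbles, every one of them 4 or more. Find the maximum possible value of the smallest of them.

17

The average is 343/20 < 18, so some value is ≤ 17.
Equality holds with 17 values of 17 and 3 values of 18.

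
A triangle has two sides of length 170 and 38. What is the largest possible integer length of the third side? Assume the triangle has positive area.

The third side must be less than 170 + 38 = 208.
The largest integer below 208 is 207.

207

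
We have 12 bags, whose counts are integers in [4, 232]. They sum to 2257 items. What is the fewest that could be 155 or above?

Suppose at most 12 − j of them reach 155; then j values are ≤ 154 and the rest ≤ 232.
The total is then ≤ 154·j + 232·(12 − j) = 2784 − 78j. For this to be ≥ 2257 we need j ≤ 6, so at least 12 − 6 = 6 must reach 155.
Exactly 6 works: 6 values at 232 and 6 at 154 total 2316; lower one of the high values by 59 (still ≥ 155) to hit 2257.

6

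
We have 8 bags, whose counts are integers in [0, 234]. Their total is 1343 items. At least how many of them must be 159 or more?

If only k of them are at least 159, the other 8 − k are at most 158, so the total is at most k·234 + (8 − k)·158.
This must reach 1343, so k·234 + (8 − k)·158 ≥ 1343, giving k ≥ 2.
Exactly 2 works: 2 values at 234 and 6 at 158 total 1416; lower one of the high values by 73 (still ≥ 159) to hit 1343.

2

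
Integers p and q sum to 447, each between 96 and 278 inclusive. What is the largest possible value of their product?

With p + q fixed, pq peaks when the two are closest together.
Taking p = 223 and q = 224 (both in [96, 278]) gives pq = 49952.

49952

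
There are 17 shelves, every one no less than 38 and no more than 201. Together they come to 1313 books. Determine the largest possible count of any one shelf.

201

Maximizing one value means minimizing the remaining 16.
The other 16 contribute at least 16 × 38 = 608, leaving at most 1313 − 608 = 705.
But each shelf is capped at 201, so the maximum is 201.
Achievable: one at 201 and the other 16 totalling 1112, which fits since 16 × 38 ≤ 1112 ≤ 16 × 201.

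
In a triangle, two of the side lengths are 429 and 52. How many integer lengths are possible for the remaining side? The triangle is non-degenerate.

103

The triangle inequality gives |429 − 52| < c < 429 + 52, i.e. 377 < c < 481.
So c can be any integer from 378 to 480: 103 values.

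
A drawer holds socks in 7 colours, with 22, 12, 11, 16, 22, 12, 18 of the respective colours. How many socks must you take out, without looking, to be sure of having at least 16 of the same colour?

In the worst case you take as many as possible of each colour without reaching 16: 15 + 12 + 11 + 15 + 15 + 12 + 15 = 95.
The next one must give 16 of some colour, so 95 + 1 = 96.

96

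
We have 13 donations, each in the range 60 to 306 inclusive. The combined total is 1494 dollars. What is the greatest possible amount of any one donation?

306

To make one donation as large as possible, make the other 12 as small as possible.
The other 12 contribute at least 12 × 60 = 720, leaving at most 1494 − 720 = 774.
But each donation is capped at 306, so the maximum is 306.
Achievable: one at 306 and the other 12 totalling 1188, which fits since 12 × 60 ≤ 1188 ≤ 12 × 306.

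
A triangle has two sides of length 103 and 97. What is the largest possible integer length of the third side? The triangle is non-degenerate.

199

The third side must be less than 103 + 97 = 200.
The largest integer below 200 is 199.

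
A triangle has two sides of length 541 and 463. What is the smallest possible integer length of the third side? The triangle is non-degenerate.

79

The third side must exceed |541 − 463| = 78.
The smallest integer above 78 is 79.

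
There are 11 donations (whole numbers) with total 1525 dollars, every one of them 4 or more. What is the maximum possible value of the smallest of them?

The 11 values sum to 1525, so their minimum is at most ⌊1525/11⌋ = 138.
Achievable: 4 of them at 138 and 7 at 139 total 1525.

138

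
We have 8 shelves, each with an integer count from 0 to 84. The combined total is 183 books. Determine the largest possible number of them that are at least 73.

Suppose k of them are at least 73. Those contribute at least 73 each and the other 8 − k at least 0 each.
So the total is at least 73k + 0(8 − k) = 0 + 73k. This must be ≤ 183, giving k ≤ 2.
k = 2 is achieved by 2 values at 73 and 6 at 0, total 146; add 37 to one value (staying below 73) to reach 183.

2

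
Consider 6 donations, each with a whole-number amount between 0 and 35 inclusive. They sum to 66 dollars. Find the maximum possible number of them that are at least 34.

If k of the values are ≥ 34, the total is ≥ 34k + 0(6 − k).
Setting 34k + 0(6 − k) ≤ 66 gives 34k ≤ 66, so k ≤ 1.
k = 1 is achieved by 1 value at 34 and 5 at 0, total 34; add 32 to one value (staying below 34) to reach 66.

1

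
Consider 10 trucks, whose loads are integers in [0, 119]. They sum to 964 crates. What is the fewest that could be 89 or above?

Suppose at most 10 − j of them reach 89; then j values are ≤ 88 and the rest ≤ 119.
The total is then ≤ 88·j + 119·(10 − j) = 1190 − 31j. For this to be ≥ 964 we need j ≤ 7, so at least 10 − 7 = 3 must reach 89.
Exactly 3 works: 3 values at 119 and 7 at 88 total 973; lower one of the high values by 9 (still ≥ 89) to hit 964.

3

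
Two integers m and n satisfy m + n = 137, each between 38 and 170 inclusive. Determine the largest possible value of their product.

For a fixed sum, the product mn is largest when m and n are as close as possible.
Taking m = 68 and n = 69 (both in [38, 170]) gives mn = 4692.

4692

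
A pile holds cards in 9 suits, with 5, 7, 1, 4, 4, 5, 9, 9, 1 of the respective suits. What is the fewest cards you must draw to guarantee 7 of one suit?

39

In the worst case you take as many as possible of each suit without reaching 7: 5 + 6 + 1 + 4 + 4 + 5 + 6 + 6 + 1 = 38.
The next one must give 7 of some suit, so 38 + 1 = 39.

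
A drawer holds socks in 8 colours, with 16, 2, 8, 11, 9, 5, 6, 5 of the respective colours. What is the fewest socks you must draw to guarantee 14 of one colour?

In the worst case you take as many as possible of each colour without reaching 14: 13 + 2 + 8 + 11 + 9 + 5 + 6 + 5 = 59.
The next one must give 14 of some colour, so 59 + 1 = 60.

60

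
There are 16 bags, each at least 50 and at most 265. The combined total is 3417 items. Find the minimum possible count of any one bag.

50

Minimizing one value means maximizing the remaining 15.
The other 15 can take up 15 × 265 = 3975 ≥ 3417 − 50, so one bag can sit at its floor of 50.
Achievable: one at 50 and the other 15 totalling 3367, which fits since 15 × 50 ≤ 3367 ≤ 15 × 265.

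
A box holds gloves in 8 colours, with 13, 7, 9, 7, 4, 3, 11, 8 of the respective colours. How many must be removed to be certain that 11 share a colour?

In the worst case you take as many as possible of each colour without reaching 11: 10 + 7 + 9 + 7 + 4 + 3 + 10 + 8 = 58.
The next one must give 11 of some colour, so 58 + 1 = 59.

59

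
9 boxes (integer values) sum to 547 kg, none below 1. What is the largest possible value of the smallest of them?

60

If every one of the 9 were at least 61, the total would be at least 9 × 61 = 549 > 547.
Achievable: 2 of them at 60 and 7 at 61 total 547.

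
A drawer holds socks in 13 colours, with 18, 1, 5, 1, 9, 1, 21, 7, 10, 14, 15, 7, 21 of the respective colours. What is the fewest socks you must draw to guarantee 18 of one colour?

122

In the worst case you take as many as possible of each colour without reaching 18: 17 + 1 + 5 + 1 + 9 + 1 + 17 + 7 + 10 + 14 + 15 + 7 + 17 = 121.
The next one must give 18 of some colour, so 121 + 1 = 122.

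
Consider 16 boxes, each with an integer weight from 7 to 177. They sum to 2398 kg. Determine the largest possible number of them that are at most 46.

Suppose k of them are at most 46. Those contribute at most 46 each and the rest at most 177 each.
So the total is at most 46k + 177(16 − k) = 2832 − 131k. This must still be ≥ 2398, so k ≤ 3.
k = 3 is achieved by 3 values at 46 and 13 at 177, total 2439; lower one of the 177's by 41 (still > 46) to reach 2398.

3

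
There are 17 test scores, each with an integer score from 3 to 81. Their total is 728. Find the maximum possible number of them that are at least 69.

10

With k values at 69 or above and the rest at least 3, the sum is at least 51 + 66k.
Since the sum is 728, we need 66k ≤ 677, i.e. k ≤ 10.
k = 10 is achieved by 10 values at 69 and 7 at 3, total 711; add 17 to one value (staying below 69) to reach 728.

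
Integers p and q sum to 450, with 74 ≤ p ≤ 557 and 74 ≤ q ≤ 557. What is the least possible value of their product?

27824

For a fixed sum, pq is smallest when p and q are as far apart as possible.
At the endpoint p = 74, q = 450 − 74 = 376, so pq = 74 × 376 = 27824.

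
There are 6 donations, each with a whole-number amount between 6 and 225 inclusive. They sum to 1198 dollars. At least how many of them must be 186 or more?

3

Suppose at most 6 − j of them reach 186; then j values are ≤ 185 and the rest ≤ 225.
The total is then ≤ 185·j + 225·(6 − j) = 1350 − 40j. For this to be ≥ 1198 we need j ≤ 3, so at least 6 − 3 = 3 must reach 186.
Exactly 3 works: 3 values at 225 and 3 at 185 total 1230; lower one of the high values by 32 (still ≥ 186) to hit 1198.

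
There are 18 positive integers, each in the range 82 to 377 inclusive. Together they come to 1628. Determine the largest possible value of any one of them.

Maximizing one value means minimizing the remaining 17.
The other 17 contribute at least 17 × 82 = 1394, leaving at most 1628 − 1394 = 234.
Since 234 ≤ 377, this is achievable: one at 234 and 17 at 82.

234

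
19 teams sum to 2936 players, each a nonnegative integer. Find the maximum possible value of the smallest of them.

154

The 19 values sum to 2936, so their minimum is at most ⌊2936/19⌋ = 154.
Taking 9 copies of 154 and 10 copies of 155 gives exactly 2936, so 154 is attained.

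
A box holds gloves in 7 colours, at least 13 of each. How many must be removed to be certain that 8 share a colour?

In the worst case you draw 7 of each of the 7 colours: 7 × 7 = 49.
One more forces 8 of some colour, so 49 + 1 = 50.

50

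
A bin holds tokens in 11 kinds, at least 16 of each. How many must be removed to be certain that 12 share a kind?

122

In the worst case you draw 11 of each of the 11 kinds: 11 × 11 = 121.
One more forces 12 of some kind, so 121 + 1 = 122.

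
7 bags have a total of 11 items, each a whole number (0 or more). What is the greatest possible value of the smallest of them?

1

The 7 values sum to 11, so their minimum is at most ⌊11/7⌋ = 1.
Taking 3 copies of 1 and 4 copies of 2 gives exactly 11, so 1 is attained.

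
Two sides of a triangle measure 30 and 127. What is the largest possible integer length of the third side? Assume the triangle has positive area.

156

The third side must be less than 30 + 127 = 157.
The largest integer below 157 is 156.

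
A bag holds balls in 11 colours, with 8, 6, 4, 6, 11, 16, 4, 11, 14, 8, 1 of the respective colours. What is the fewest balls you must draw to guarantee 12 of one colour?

82

In the worst case you take as many as possible of each colour without reaching 12: 8 + 6 + 4 + 6 + 11 + 11 + 4 + 11 + 11 + 8 + 1 = 81.
The next one must give 12 of some colour, so 81 + 1 = 82.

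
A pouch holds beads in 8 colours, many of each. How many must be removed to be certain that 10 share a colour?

In the worst case you draw 9 of each of the 8 colours: 8 × 9 = 72.
One more forces 10 of some colour, so 72 + 1 = 73.

73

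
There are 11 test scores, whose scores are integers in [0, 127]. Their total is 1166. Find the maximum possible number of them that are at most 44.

2

Suppose k of them are at most 44. Those contribute at most 44 each and the rest at most 127 each.
So the total is at most 44k + 127(11 − k) = 1397 − 83k. This must still be ≥ 1166, so k ≤ 2.
k = 2 is achieved by 2 values at 44 and 9 at 127, total 1231; lower one of the 127's by 65 (still > 44) to reach 1166.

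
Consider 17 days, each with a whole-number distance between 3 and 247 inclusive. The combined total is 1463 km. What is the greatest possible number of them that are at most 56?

14

Suppose k of them are at most 56. Those contribute at most 56 each and the rest at most 247 each.
So the total is at most 56k + 247(17 − k) = 4199 − 191k. This must still be ≥ 1463, so k ≤ 14.
k = 14 is achieved by 14 values at 56 and 3 at 247, total 1525; lower one of the 247's by 62 (still > 56) to reach 1463.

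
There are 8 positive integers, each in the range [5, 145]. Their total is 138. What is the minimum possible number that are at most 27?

If only k of them are at most 27, the other 8 − k are at least 28, so the total is at least (8 − k)·28 + k·5.
This is ≤ 138, so (8 − k)·28 + 5k ≤ 138, which gives k ≥ 4.
Exactly 4 works: 4 values at 5 and 4 at 28 total 132; raise one of the low values by 6 (still ≤ 27) to hit 138.

4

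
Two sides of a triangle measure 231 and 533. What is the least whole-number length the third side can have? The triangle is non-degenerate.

303

The third side must exceed |231 − 533| = 302.
The smallest integer above 302 is 303.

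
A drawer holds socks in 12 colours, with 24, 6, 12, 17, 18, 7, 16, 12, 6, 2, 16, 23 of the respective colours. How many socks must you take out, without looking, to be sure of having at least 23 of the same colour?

In the worst case you take as many as possible of each colour without reaching 23: 22 + 6 + 12 + 17 + 18 + 7 + 16 + 12 + 6 + 2 + 16 + 22 = 156.
The next one must give 23 of some colour, so 156 + 1 = 157.

157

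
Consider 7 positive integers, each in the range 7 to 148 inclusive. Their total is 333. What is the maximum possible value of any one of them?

148

To make one integer as large as possible, make the other 6 as small as possible.
The other 6 contribute at least 6 × 7 = 42, leaving at most 333 − 42 = 291.
But each integer is capped at 148, so the maximum is 148.
Achievable: one at 148 and the other 6 totalling 185, which fits since 6 × 7 ≤ 185 ≤ 6 × 148.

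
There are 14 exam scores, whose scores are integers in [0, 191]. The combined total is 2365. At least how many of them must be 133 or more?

9

Each value short of 133 is at most 132, costing at least 191 − 132 = 59 against the maximum total of 2674.
We can afford to lose at most 2674 − 2365 = 309, so at most ⌊309/59⌋ = 5 fall short, and at least 9 are ≥ 133.
Exactly 9 works: 9 values at 191 and 5 at 132 total 2379; lower one of the high values by 14 (still ≥ 133) to hit 2365.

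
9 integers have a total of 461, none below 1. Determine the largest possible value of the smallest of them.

The 9 values sum to 461, so their minimum is at most ⌊461/9⌋ = 51.
Achievable: 7 of them at 51 and 2 at 52 total 461.

51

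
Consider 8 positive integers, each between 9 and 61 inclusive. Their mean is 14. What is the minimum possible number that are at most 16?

The total is 8 × 14 = 112.
Each value above 16 is at least 17, contributing at least 17 − 9 = 8 above the floor 9.
The sum exceeds the floor total 72 by 40, so at most ⌊40/8⌋ = 5 exceed 16, and at least 3 are ≤ 16.
Exactly 3 works: 3 values at 9 and 5 at 17 total 112.

3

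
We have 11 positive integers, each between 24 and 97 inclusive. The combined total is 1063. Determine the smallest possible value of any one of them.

Minimizing one value means maximizing the remaining 10.
The other 10 contribute at most 10 × 97 = 970, leaving at least 1063 − 970 = 93.
Since 93 ≥ 24, this is achievable: one at 93 and 10 at 97.

93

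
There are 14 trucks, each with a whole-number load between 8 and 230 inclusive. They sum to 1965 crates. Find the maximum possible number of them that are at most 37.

6

Each value at 37 or below falls at least 230 − 37 = 193 short of the ceiling 230.
The ceiling total is 14 × 230 = 3220, and we need 1965, so at most ⌊(3220 − 1965)/193⌋ = 6 can be that low.
k = 6 is achieved by 6 values at 37 and 8 at 230, total 2062; lower one of the 230's by 97 (still > 37) to reach 1965.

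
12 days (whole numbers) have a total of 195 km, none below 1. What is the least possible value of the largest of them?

Some value must be at least ⌈195/12⌉ = 17, since 12 × 16 = 192 < 195.
Equality holds with 3 values of 17 and 9 values of 16.

17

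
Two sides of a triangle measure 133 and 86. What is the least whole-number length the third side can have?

The third side must exceed |133 − 86| = 47.
The smallest integer above 47 is 48.

48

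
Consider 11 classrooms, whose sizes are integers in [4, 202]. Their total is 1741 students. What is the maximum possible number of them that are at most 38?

2

Suppose k of them are at most 38. Those contribute at most 38 each and the rest at most 202 each.
So the total is at most 38k + 202(11 − k) = 2222 − 164k. This must still be ≥ 1741, so k ≤ 2.
k = 2 is achieved by 2 values at 38 and 9 at 202, total 1894; lower one of the 202's by 153 (still > 38) to reach 1741.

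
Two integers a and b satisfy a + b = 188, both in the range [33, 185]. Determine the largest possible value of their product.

8836

For a fixed sum, the product ab is largest when a and b are as close as possible.
Taking a = 94 and b = 94 (both in [33, 185]) gives ab = 8836.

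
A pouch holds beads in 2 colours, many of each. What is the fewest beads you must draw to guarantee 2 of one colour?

3

You could draw 1 of every colour without reaching 2 of any — 2 in all.
One more forces 2 of some colour, so 2 + 1 = 3.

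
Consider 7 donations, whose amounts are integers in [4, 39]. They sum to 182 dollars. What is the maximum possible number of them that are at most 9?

Suppose k of them are at most 9. Those contribute at most 9 each and the rest at most 39 each.
So the total is at most 9k + 39(7 − k) = 273 − 30k. This must still be ≥ 182, so k ≤ 3.
k = 3 is achieved by 3 values at 9 and 4 at 39, total 183; lower one of the 39's by 1 (still > 9) to reach 182.

3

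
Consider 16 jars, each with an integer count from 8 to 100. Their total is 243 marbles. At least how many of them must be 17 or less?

5

Each value above 17 is at least 18, contributing at least 18 − 8 = 10 above the floor 8.
The sum exceeds the floor total 128 by 115, so at most ⌊115/10⌋ = 11 exceed 17, and at least 5 are ≤ 17.
Exactly 5 works: 5 values at 8 and 11 at 18 total 238; raise one of the low values by 5 (still ≤ 17) to hit 243.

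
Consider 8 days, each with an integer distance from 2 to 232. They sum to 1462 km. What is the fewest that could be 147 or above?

4

Each value short of 147 is at most 146, costing at least 232 − 146 = 86 against the maximum total of 1856.
We can afford to lose at most 1856 − 1462 = 394, so at most ⌊394/86⌋ = 4 fall short, and at least 4 are ≥ 147.
Exactly 4 works: 4 values at 232 and 4 at 146 total 1512; lower one of the high values by 50 (still ≥ 147) to hit 1462.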